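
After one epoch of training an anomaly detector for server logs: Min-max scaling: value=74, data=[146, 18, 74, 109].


min=18, max=146
(74-18)/(146-18) = 56/128 = 0.4375

0.4375


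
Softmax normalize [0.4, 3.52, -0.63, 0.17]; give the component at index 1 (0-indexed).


Exponentials: e^0.4=1.4918, e^3.52=33.7844, e^-0.63=0.5326, e^0.17=1.1853
Sum = 36.9941
Softmax = [0.0403, 0.9132, 0.0144, 0.032]
p[1] = 33.7844/36.9941 = 0.9132

0.9132


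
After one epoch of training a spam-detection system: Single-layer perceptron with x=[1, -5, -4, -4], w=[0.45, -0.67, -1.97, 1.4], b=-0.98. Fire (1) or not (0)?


z = (1)·(0.45) + (-5)·(-0.67) + (-4)·(-1.97) + (-4)·(1.4) - 0.98
  = 5.1
step(z) = 1 (z≥0)

1


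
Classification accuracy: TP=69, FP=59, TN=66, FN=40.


Accuracy = (TP+TN)/(TP+TN+FP+FN)
= (69+66)/(234)
= 135/234 = 57.69%

57.69%


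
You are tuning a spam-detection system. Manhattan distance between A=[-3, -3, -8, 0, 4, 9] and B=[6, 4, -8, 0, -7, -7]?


d = |-3-6| + |-3-4| + |-8+ 8| + |0-0| + |4+ 7| + |9+ 7|
  = 9 + 7 + 0 + 0 + 11 + 16
  = 43

43


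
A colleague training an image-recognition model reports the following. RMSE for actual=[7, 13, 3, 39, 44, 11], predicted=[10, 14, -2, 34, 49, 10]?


MSE = 86/6 = 14.3333
RMSE = √(86/6) = 3.7859

3.7859


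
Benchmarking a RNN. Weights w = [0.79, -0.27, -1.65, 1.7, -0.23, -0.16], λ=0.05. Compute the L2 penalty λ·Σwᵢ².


‖w‖₂² = (0.79)² + (-0.27)² + (-1.65)² + (1.7)² + (-0.23)² + (-0.16)²
     = 0.6241 + 0.0729 + 2.7225 + 2.89 + 0.0529 + 0.0256
     = 6.388
λ·‖w‖₂² = 0.05·6.388 = 0.3194

0.3194


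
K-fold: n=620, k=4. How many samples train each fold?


Fold size = 620/4 = 155
Training per fold = 620 - 155 = 465

465


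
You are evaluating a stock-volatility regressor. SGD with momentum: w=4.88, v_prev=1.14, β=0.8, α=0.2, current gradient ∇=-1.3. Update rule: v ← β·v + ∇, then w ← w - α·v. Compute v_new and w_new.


v_new = 0.8·1.14 - 1.3 = 0.912 - 1.3 = -0.388
w_new = 4.88 - 0.2·-0.388 = 4.88 + 0.0776 = 4.9576

v_new=-0.388, w_new=4.9576


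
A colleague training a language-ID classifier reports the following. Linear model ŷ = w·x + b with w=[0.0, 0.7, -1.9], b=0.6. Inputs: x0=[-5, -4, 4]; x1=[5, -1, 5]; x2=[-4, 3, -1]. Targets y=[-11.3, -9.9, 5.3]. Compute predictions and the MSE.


ŷ0 = (0.0)·(-5) + (0.7)·(-4) + (-1.9)·(4) + 0.6 = -9.8
ŷ1 = (0.0)·(5) + (0.7)·(-1) + (-1.9)·(5) + 0.6 = -9.6
ŷ2 = (0.0)·(-4) + (0.7)·(3) + (-1.9)·(-1) + 0.6 = 4.6
errors² = [2.25, 0.09, 0.49]
MSE = 2.8300/3 = 0.9433

0.9433


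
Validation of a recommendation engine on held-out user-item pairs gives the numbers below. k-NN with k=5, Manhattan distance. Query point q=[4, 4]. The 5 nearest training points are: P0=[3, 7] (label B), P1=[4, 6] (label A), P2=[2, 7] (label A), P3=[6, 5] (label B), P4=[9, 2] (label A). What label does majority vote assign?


d(q,P0) = 4  (label B)
d(q,P1) = 2  (label A)
d(q,P2) = 5  (label A)
d(q,P3) = 3  (label B)
d(q,P4) = 7  (label A)
Votes: A=3, B=2
Majority → A

A


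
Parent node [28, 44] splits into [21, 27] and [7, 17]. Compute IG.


Parent = [28, 44], H_parent = 0.9641
H_left = 0.9887 (n=48), H_right = 0.8709 (n=24)
H_children = (48/72)·0.9887 + (24/72)·0.8709 = 0.9494
IG = 0.9641 - 0.9494 = 0.0147

0.0147


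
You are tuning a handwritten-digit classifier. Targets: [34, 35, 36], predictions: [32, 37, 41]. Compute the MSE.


Squared errors: (34-32)²=4, (35-37)²=4, (36-41)²=25
Sum = 33
MSE = 33/3 = 11

11


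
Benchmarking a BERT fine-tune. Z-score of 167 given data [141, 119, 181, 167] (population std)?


μ = 152, σ = 23.8537
z = (167 - 152)/23.8537 = 0.6288

0.6288


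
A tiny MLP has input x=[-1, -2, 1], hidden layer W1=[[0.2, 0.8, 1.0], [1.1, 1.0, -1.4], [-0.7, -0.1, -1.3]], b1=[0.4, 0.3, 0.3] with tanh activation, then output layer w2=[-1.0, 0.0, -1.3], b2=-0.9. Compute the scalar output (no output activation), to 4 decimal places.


z1[0] = (0.2)·(-1) + (0.8)·(-2) + (1.0)·(1) + 0.4 = -0.4
z1[1] = (1.1)·(-1) + (1.0)·(-2) + (-1.4)·(1) + 0.3 = -4.2
z1[2] = (-0.7)·(-1) + (-0.1)·(-2) + (-1.3)·(1) + 0.3 = -0.1
h = tanh(z1) = [-0.3799, -0.9996, -0.0997]
output = (-1.0)·(-0.3799) + (0.0)·(-0.9996) + (-1.3)·(-0.0997) - 0.9 = -0.3905

-0.3905


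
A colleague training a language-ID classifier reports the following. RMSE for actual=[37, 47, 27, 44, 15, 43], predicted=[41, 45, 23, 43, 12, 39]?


MSE = 62/6 = 10.3333
RMSE = √(62/6) = 3.2146

3.2146


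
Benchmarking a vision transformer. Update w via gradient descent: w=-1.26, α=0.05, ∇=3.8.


w_new = w - α·∇
= -1.26 - 0.05·3.8
= -1.26 - 0.19
= -1.45

-1.45


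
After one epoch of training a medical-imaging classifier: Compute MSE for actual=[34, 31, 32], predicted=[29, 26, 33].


Squared errors: (34-29)²=25, (31-26)²=25, (32-33)²=1
Sum = 51
MSE = 51/3 = 17

17


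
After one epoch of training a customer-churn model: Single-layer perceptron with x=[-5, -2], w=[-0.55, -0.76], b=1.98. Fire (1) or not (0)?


z = (-5)·(-0.55) + (-2)·(-0.76) + 1.98
  = 6.25
step(z) = 1 (z≥0)

1


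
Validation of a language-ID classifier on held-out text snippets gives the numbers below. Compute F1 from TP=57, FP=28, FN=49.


Precision = 57/85 = 0.6706
Recall = 57/106 = 0.5377
F1 = 2·P·R/(P+R) = 2·TP/(2·TP+FP+FN) = 114/(114+28+49) = 114/191 = 0.5969

0.5969


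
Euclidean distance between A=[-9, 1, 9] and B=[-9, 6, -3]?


d = √((-9+ 9)² + (1-6)² + (9+ 3)²)
  = √(0 + 25 + 144)
  = √169 = 13.0

13.0


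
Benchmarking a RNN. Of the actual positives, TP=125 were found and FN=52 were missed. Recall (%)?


Recall = TP/(TP+FN)
= 125/(125+52)
= 125/177 = 70.62%

70.62%


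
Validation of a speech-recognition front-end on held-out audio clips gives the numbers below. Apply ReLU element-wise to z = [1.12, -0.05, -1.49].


ReLU(1.12) = max(0, 1.12) = 1.12
ReLU(-0.05) = max(0, -0.05) = 0.0
ReLU(-1.49) = max(0, -1.49) = 0.0
result = [1.12, 0.0, 0.0]

[1.12, 0.0, 0.0]


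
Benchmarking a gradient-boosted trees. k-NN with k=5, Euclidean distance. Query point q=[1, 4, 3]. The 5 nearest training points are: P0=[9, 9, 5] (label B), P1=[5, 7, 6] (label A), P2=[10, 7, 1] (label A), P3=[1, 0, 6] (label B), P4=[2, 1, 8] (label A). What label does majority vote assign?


d(q,P0) = 9.6437  (label B)
d(q,P1) = 5.831  (label A)
d(q,P2) = 9.6954  (label A)
d(q,P3) = 5.0  (label B)
d(q,P4) = 5.9161  (label A)
Votes: A=3, B=2
Majority → A

A


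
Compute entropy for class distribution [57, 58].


Probabilities: [57/115, 58/115] ≈ [0.4957, 0.5043]
H = -((57/115)·log₂(57/115) + (58/115)·log₂(58/115))
  = 0.9999 bits

0.9999 bits


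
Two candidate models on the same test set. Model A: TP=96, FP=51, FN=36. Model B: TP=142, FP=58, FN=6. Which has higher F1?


Model A: P=96/147=0.6531, R=96/132=0.7273, F1=2PR/(P+R)=2TP/(2TP+FP+FN)=192/279=0.6882
Model B: P=142/200=0.71, R=142/148=0.9595, F1=2PR/(P+R)=2TP/(2TP+FP+FN)=284/348=0.8161
0.6882 < 0.8161 → Model B

Model B


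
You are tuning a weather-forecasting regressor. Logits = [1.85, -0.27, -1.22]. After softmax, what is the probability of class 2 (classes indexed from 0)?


Exponentials: e^1.85=6.3598, e^-0.27=0.7634, e^-1.22=0.2952
Sum = 7.4184
Softmax = [0.8573, 0.1029, 0.0398]
p[2] = 0.2952/7.4184 = 0.0398

0.0398


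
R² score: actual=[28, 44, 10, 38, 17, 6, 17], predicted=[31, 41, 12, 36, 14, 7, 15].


ȳ = 22.8571
SS_res = Σ(y-ŷ)² = 40
SS_tot = Σ(y-ȳ)² = 1220.86
R² = 1 - SS_res/SS_tot = 1 - 0.0328 = 0.9672

0.9672


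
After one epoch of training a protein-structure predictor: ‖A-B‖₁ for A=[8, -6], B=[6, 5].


d = |8-6| + |-6-5|
  = 2 + 11
  = 13

13


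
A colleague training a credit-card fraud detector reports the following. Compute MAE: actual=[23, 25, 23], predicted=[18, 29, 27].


Absolute errors: |23-18|=5, |25-29|=4, |23-27|=4
Sum = 13
MAE = 13/3 = 13/3

13/3


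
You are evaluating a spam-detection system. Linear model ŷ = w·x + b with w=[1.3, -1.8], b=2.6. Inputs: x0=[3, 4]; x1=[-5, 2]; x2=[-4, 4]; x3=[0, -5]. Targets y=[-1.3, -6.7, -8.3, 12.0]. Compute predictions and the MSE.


ŷ0 = (1.3)·(3) + (-1.8)·(4) + 2.6 = -0.7
ŷ1 = (1.3)·(-5) + (-1.8)·(2) + 2.6 = -7.5
ŷ2 = (1.3)·(-4) + (-1.8)·(4) + 2.6 = -9.8
ŷ3 = (1.3)·(0) + (-1.8)·(-5) + 2.6 = 11.6
errors² = [0.36, 0.64, 2.25, 0.16]
MSE = 3.4100/4 = 0.8525

0.8525


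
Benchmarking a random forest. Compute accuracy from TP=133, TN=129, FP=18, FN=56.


Accuracy = (TP+TN)/(TP+TN+FP+FN)
= (133+129)/(336)
= 262/336 = 77.98%

77.98%


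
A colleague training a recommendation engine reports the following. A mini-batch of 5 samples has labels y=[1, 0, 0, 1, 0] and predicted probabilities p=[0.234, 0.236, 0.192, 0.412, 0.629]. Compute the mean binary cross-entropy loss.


L[0] = -ln(0.234) = 1.4524
L[1] = -ln(1-0.236) = -ln(0.764) = 0.2692
L[2] = -ln(1-0.192) = -ln(0.808) = 0.2132
L[3] = -ln(0.412) = 0.8867
L[4] = -ln(1-0.629) = -ln(0.371) = 0.9916
mean = (1.4524 + 0.2692 + 0.2132 + 0.8867 + 0.9916)/5 = 0.7626

0.7626


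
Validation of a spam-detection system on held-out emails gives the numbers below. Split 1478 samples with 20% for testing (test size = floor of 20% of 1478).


Test = ⌊1478·20/100⌋ = 295
Train = 1478 - 295 = 1183

Train: 1183, Test: 295


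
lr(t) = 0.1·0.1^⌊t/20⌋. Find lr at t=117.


n_drops = ⌊117/20⌋ = 5
lr = 0.1·0.1^5 = 0.1·0.00001 = 0.000001

0.000001


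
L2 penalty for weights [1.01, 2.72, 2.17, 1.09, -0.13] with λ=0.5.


‖w‖₂² = (1.01)² + (2.72)² + (2.17)² + (1.09)² + (-0.13)²
     = 1.0201 + 7.3984 + 4.7089 + 1.1881 + 0.0169
     = 14.3324
λ·‖w‖₂² = 0.5·14.3324 = 7.1662

7.1662


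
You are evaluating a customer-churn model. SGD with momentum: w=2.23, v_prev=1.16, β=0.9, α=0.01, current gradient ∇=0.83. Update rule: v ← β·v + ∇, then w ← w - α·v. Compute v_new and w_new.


v_new = 0.9·1.16 + 0.83 = 1.044 + 0.83 = 1.874
w_new = 2.23 - 0.01·1.874 = 2.23 - 0.01874 = 2.21126

v_new=1.874, w_new=2.21126


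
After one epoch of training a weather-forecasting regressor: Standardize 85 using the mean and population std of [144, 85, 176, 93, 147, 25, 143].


μ = 116.1429, σ = 47.5768
z = (85 - 116.1429)/47.5768 = -0.6546

-0.6546


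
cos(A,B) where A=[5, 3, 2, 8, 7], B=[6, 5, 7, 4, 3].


A·B = 5·6 + 3·5 + 2·7 + 8·4 + 7·3 = 112
‖A‖ = √151 = 12.2882, ‖B‖ = √135 = 11.619
cos = 112/(√151·√135) = 112/√20385 = 0.7844

0.7844


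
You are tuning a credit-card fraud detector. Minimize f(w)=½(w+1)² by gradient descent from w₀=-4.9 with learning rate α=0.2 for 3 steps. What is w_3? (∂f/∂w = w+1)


step 1: grad = -4.9+1 = -3.9; w = -4.9 - 0.2·(-3.9) = -4.12
step 2: grad = -4.12+1 = -3.12; w = -4.12 - 0.2·(-3.12) = -3.496
step 3: grad = -3.496+1 = -2.496; w = -3.496 - 0.2·(-2.496) = -2.9968

-2.9968


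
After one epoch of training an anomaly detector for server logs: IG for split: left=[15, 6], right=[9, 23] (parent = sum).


Parent = [24, 29], H_parent = 0.9936
H_left = 0.8631 (n=21), H_right = 0.8571 (n=32)
H_children = (21/53)·0.8631 + (32/53)·0.8571 = 0.8595
IG = 0.9936 - 0.8595 = 0.1341

0.1341


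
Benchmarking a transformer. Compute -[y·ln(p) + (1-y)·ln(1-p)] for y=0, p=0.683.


BCE = -[y·ln(p) + (1-y)·ln(1-p)]
= -0 - 1·ln(1-0.683)
= -ln(0.317) = 1.1489

1.1489


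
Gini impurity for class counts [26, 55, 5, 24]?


Probabilities: [26/110, 55/110, 5/110, 24/110] ≈ [0.2364, 0.5, 0.0455, 0.2182]
Σpᵢ² = (676 + 3025 + 25 + 576)/110² = 4302/12100
Gini = 1 - Σpᵢ² = 1 - 4302/12100 = 0.6445

0.6445


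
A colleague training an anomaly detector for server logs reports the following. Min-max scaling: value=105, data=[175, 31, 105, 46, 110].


min=31, max=175
(105-31)/(175-31) = 74/144 = 0.5139

0.5139


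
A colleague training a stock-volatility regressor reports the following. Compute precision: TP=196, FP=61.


Precision = TP/(TP+FP)
= 196/(196+61)
= 196/257 = 76.26%

76.26%


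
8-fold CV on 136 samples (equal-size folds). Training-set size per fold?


Fold size = 136/8 = 17
Training per fold = 136 - 17 = 119

119


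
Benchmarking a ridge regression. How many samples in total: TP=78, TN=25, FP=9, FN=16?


Total = TP + TN + FP + FN
= 78 + 25 + 9 + 16
= 128
(Predicted positive: 87, predicted negative: 41)

128


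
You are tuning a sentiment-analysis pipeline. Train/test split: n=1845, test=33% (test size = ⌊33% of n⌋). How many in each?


Test = ⌊1845·33/100⌋ = 608
Train = 1845 - 608 = 1237

Train: 1237, Test: 608


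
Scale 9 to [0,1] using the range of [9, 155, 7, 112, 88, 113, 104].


min=7, max=155
(9-7)/(155-7) = 2/148 = 0.0135

0.0135


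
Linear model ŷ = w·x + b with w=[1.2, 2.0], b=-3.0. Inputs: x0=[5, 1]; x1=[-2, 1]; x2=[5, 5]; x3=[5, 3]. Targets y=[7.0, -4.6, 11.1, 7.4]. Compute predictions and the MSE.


ŷ0 = (1.2)·(5) + (2.0)·(1) - 3.0 = 5.0
ŷ1 = (1.2)·(-2) + (2.0)·(1) - 3.0 = -3.4
ŷ2 = (1.2)·(5) + (2.0)·(5) - 3.0 = 13.0
ŷ3 = (1.2)·(5) + (2.0)·(3) - 3.0 = 9.0
errors² = [4.0, 1.44, 3.61, 2.56]
MSE = 11.6100/4 = 2.9025

2.9025


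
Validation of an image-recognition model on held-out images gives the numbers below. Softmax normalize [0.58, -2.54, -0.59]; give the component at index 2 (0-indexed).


Exponentials: e^0.58=1.786, e^-2.54=0.0789, e^-0.59=0.5543
Sum = 2.4192
Softmax = [0.7383, 0.0326, 0.2291]
p[2] = 0.5543/2.4192 = 0.2291

0.2291


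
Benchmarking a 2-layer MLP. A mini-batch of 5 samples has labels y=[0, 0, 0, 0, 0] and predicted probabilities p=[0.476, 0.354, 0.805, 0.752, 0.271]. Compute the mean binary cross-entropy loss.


L[0] = -ln(1-0.476) = -ln(0.524) = 0.6463
L[1] = -ln(1-0.354) = -ln(0.646) = 0.437
L[2] = -ln(1-0.805) = -ln(0.195) = 1.6348
L[3] = -ln(1-0.752) = -ln(0.248) = 1.3943
L[4] = -ln(1-0.271) = -ln(0.729) = 0.3161
mean = (0.6463 + 0.437 + 1.6348 + 1.3943 + 0.3161)/5 = 0.8857

0.8857


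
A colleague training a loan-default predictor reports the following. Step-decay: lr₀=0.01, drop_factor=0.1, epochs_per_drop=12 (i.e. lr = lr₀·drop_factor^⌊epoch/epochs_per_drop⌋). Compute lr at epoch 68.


n_drops = ⌊68/12⌋ = 5
lr = 0.01·0.1^5 = 0.01·0.00001 = 0.0000001

0.0000001


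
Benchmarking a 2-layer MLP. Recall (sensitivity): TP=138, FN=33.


Recall = TP/(TP+FN)
= 138/(138+33)
= 138/171 = 80.7%

80.7%


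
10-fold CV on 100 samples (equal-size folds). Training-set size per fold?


Fold size = 100/10 = 10
Training per fold = 100 - 10 = 90

90


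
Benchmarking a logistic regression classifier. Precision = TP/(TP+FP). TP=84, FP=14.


Precision = TP/(TP+FP)
= 84/(84+14)
= 84/98 = 85.71%

85.71%


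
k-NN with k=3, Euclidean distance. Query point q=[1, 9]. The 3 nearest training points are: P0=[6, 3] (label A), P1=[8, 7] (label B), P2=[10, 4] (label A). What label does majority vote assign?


d(q,P0) = 7.8102  (label A)
d(q,P1) = 7.2801  (label B)
d(q,P2) = 10.2956  (label A)
Votes: A=2, B=1
Majority → A

A


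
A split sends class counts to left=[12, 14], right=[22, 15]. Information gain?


Parent = [34, 29], H_parent = 0.9955
H_left = 0.9957 (n=26), H_right = 0.974 (n=37)
H_children = (26/63)·0.9957 + (37/63)·0.974 = 0.983
IG = 0.9955 - 0.983 = 0.0125

0.0125


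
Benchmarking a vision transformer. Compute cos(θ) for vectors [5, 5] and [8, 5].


A·B = 5·8 + 5·5 = 65
‖A‖ = √50 = 7.0711, ‖B‖ = √89 = 9.434
cos = 65/(√50·√89) = 65/√4450 = 0.9744

0.9744


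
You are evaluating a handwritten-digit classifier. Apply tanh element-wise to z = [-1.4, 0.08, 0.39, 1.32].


tanh(-1.4) = -0.8854
tanh(0.08) = 0.0798
tanh(0.39) = 0.3714
tanh(1.32) = 0.8668
result = [-0.8854, 0.0798, 0.3714, 0.8668]

[-0.8854, 0.0798, 0.3714, 0.8668]


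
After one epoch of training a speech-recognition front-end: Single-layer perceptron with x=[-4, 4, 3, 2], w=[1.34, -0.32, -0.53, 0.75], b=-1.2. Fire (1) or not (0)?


z = (-4)·(1.34) + (4)·(-0.32) + (3)·(-0.53) + (2)·(0.75) - 1.2
  = -7.93
step(z) = 0 (z<0)

0


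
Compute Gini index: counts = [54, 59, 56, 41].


Probabilities: [54/210, 59/210, 56/210, 41/210] ≈ [0.2571, 0.281, 0.2667, 0.1952]
Σpᵢ² = (2916 + 3481 + 3136 + 1681)/210² = 11214/44100
Gini = 1 - Σpᵢ² = 1 - 11214/44100 = 0.7457

0.7457


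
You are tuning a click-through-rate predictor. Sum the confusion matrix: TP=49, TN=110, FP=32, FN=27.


Total = TP + TN + FP + FN
= 49 + 110 + 32 + 27
= 218
(Predicted positive: 81, predicted negative: 137)

218


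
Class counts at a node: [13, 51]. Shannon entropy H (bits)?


Probabilities: [13/64, 51/64] ≈ [0.2031, 0.7969]
H = -((13/64)·log₂(13/64) + (51/64)·log₂(51/64))
  = 0.7281 bits

0.7281 bits


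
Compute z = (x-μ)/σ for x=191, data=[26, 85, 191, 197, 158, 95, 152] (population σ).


μ = 129.1429, σ = 57.9887
z = (191 - 129.1429)/57.9887 = 1.0667

1.0667


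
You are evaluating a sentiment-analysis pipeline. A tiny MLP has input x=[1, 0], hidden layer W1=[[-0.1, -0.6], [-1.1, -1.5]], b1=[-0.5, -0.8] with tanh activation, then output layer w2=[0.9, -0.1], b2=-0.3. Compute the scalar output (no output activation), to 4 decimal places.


z1[0] = (-0.1)·(1) + (-0.6)·(0) - 0.5 = -0.6
z1[1] = (-1.1)·(1) + (-1.5)·(0) - 0.8 = -1.9
h = tanh(z1) = [-0.537, -0.9562]
output = (0.9)·(-0.537) + (-0.1)·(-0.9562) - 0.3 = -0.6877

-0.6877


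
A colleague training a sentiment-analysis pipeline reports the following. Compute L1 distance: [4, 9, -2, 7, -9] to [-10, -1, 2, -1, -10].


d = |4+ 10| + |9+ 1| + |-2-2| + |7+ 1| + |-9+ 10|
  = 14 + 10 + 4 + 8 + 1
  = 37

37


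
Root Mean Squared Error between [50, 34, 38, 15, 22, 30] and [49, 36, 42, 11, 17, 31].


MSE = 63/6 = 10.5
RMSE = √(63/6) = 3.2404

3.2404


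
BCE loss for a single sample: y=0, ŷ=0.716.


BCE = -[y·ln(p) + (1-y)·ln(1-p)]
= -0 - 1·ln(1-0.716)
= -ln(0.284) = 1.2588

1.2588


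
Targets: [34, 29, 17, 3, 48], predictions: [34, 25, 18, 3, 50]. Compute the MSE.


Squared errors: (34-34)²=0, (29-25)²=16, (17-18)²=1, (3-3)²=0, (48-50)²=4
Sum = 21
MSE = 21/5 = 21/5

21/5


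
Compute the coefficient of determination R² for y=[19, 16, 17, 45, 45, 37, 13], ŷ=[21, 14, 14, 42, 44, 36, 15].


ȳ = 27.4286
SS_res = Σ(y-ŷ)² = 32
SS_tot = Σ(y-ȳ)² = 1227.71
R² = 1 - SS_res/SS_tot = 1 - 0.0261 = 0.9739

0.9739


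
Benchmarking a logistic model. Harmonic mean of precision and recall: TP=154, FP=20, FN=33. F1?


Precision = 154/174 = 0.8851
Recall = 154/187 = 0.8235
F1 = 2·P·R/(P+R) = 2·TP/(2·TP+FP+FN) = 308/(308+20+33) = 308/361 = 0.8532

0.8532


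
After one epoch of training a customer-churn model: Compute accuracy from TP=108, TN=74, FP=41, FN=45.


Accuracy = (TP+TN)/(TP+TN+FP+FN)
= (108+74)/(268)
= 182/268 = 67.91%

67.91%


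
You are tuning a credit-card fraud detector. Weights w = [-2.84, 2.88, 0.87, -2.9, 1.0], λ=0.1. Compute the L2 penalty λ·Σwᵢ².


‖w‖₂² = (-2.84)² + (2.88)² + (0.87)² + (-2.9)² + (1.0)²
     = 8.0656 + 8.2944 + 0.7569 + 8.41 + 1
     = 26.5269
λ·‖w‖₂² = 0.1·26.5269 = 2.65269

2.65269


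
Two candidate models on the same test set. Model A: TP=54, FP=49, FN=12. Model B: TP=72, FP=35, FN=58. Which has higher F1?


Model A: P=54/103=0.5243, R=54/66=0.8182, F1=2PR/(P+R)=2TP/(2TP+FP+FN)=108/169=0.6391
Model B: P=72/107=0.6729, R=72/130=0.5538, F1=2PR/(P+R)=2TP/(2TP+FP+FN)=144/237=0.6076
0.6391 > 0.6076 → Model A

Model A


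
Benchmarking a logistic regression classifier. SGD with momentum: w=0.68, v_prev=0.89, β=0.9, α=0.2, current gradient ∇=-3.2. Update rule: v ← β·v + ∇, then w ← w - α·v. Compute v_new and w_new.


v_new = 0.9·0.89 - 3.2 = 0.801 - 3.2 = -2.399
w_new = 0.68 - 0.2·-2.399 = 0.68 + 0.4798 = 1.1598

v_new=-2.399, w_new=1.1598


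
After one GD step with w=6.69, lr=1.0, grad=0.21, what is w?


w_new = w - α·∇
= 6.69 - 1.0·0.21
= 6.69 - 0.21
= 6.48

6.48


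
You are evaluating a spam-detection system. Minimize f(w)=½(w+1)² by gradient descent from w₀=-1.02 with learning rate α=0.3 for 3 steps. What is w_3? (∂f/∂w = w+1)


step 1: grad = -1.02+1 = -0.02; w = -1.02 - 0.3·(-0.02) = -1.014
step 2: grad = -1.014+1 = -0.014; w = -1.014 - 0.3·(-0.014) = -1.0098
step 3: grad = -1.0098+1 = -0.0098; w = -1.0098 - 0.3·(-0.0098) = -1.00686

-1.00686


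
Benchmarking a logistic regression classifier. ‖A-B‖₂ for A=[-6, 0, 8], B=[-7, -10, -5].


d = √((-6+ 7)² + (0+ 10)² + (8+ 5)²)
  = √(1 + 100 + 169)
  = √270 = 16.4317

16.4317


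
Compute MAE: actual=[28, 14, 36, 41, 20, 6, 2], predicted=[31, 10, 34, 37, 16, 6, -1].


Absolute errors: |28-31|=3, |14-10|=4, |36-34|=2, |41-37|=4, |20-16|=4, |6-6|=0, |2+ 1|=3
Sum = 20
MAE = 20/7 = 20/7

20/7


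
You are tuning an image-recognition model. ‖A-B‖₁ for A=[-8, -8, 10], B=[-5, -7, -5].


d = |-8+ 5| + |-8+ 7| + |10+ 5|
  = 3 + 1 + 15
  = 19

19


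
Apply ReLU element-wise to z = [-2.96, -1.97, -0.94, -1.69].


ReLU(-2.96) = max(0, -2.96) = 0.0
ReLU(-1.97) = max(0, -1.97) = 0.0
ReLU(-0.94) = max(0, -0.94) = 0.0
ReLU(-1.69) = max(0, -1.69) = 0.0
result = [0.0, 0.0, 0.0, 0.0]

[0.0, 0.0, 0.0, 0.0]


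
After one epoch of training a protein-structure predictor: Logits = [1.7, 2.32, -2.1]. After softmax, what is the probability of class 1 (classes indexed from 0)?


Exponentials: e^1.7=5.4739, e^2.32=10.1757, e^-2.1=0.1225
Sum = 15.7721
Softmax = [0.3471, 0.6452, 0.0078]
p[1] = 10.1757/15.7721 = 0.6452

0.6452


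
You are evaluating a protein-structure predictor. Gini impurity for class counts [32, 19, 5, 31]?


Probabilities: [32/87, 19/87, 5/87, 31/87] ≈ [0.3678, 0.2184, 0.0575, 0.3563]
Σpᵢ² = (1024 + 361 + 25 + 961)/87² = 2371/7569
Gini = 1 - Σpᵢ² = 1 - 2371/7569 = 0.6867

0.6867


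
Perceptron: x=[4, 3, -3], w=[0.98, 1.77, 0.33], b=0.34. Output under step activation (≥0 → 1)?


z = (4)·(0.98) + (3)·(1.77) + (-3)·(0.33) + 0.34
  = 8.58
step(z) = 1 (z≥0)

1


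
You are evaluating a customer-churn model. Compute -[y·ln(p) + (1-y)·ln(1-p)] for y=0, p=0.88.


BCE = -[y·ln(p) + (1-y)·ln(1-p)]
= -0 - 1·ln(1-0.88)
= -ln(0.12) = 2.1203

2.1203


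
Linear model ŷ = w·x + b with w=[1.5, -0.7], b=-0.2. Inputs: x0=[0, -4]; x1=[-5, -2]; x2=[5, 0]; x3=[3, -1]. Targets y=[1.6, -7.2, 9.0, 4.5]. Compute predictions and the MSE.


ŷ0 = (1.5)·(0) + (-0.7)·(-4) - 0.2 = 2.6
ŷ1 = (1.5)·(-5) + (-0.7)·(-2) - 0.2 = -6.3
ŷ2 = (1.5)·(5) + (-0.7)·(0) - 0.2 = 7.3
ŷ3 = (1.5)·(3) + (-0.7)·(-1) - 0.2 = 5.0
errors² = [1.0, 0.81, 2.89, 0.25]
MSE = 4.9500/4 = 1.2375

1.2375


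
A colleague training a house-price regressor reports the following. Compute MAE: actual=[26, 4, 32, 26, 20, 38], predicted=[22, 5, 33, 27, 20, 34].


Absolute errors: |26-22|=4, |4-5|=1, |32-33|=1, |26-27|=1, |20-20|=0, |38-34|=4
Sum = 11
MAE = 11/6 = 11/6

11/6


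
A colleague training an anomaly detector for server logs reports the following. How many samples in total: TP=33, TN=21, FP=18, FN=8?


Total = TP + TN + FP + FN
= 33 + 21 + 18 + 8
= 80
(Predicted positive: 51, predicted negative: 29)

80


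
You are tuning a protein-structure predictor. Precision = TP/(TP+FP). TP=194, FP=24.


Precision = TP/(TP+FP)
= 194/(194+24)
= 194/218 = 88.99%

88.99%


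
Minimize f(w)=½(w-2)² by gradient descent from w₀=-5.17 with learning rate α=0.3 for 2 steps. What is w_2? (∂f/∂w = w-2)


step 1: grad = -5.17-2 = -7.17; w = -5.17 - 0.3·(-7.17) = -3.019
step 2: grad = -3.019-2 = -5.019; w = -3.019 - 0.3·(-5.019) = -1.5133

-1.5133


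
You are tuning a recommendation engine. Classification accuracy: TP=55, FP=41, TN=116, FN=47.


Accuracy = (TP+TN)/(TP+TN+FP+FN)
= (55+116)/(259)
= 171/259 = 66.02%

66.02%


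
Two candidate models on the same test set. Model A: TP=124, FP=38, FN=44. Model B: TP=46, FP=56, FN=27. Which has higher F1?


Model A: P=124/162=0.7654, R=124/168=0.7381, F1=2PR/(P+R)=2TP/(2TP+FP+FN)=248/330=0.7515
Model B: P=46/102=0.451, R=46/73=0.6301, F1=2PR/(P+R)=2TP/(2TP+FP+FN)=92/175=0.5257
0.7515 > 0.5257 → Model A

Model A


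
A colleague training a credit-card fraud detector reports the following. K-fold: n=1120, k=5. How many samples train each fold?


Fold size = 1120/5 = 224
Training per fold = 1120 - 224 = 896

896


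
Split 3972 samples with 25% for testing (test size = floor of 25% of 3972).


Test = ⌊3972·25/100⌋ = 993
Train = 3972 - 993 = 2979

Train: 2979, Test: 993


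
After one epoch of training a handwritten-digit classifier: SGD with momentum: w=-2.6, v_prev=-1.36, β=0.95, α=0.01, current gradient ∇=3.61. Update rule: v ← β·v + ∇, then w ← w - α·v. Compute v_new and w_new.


v_new = 0.95·-1.36 + 3.61 = -1.292 + 3.61 = 2.318
w_new = -2.6 - 0.01·2.318 = -2.6 - 0.02318 = -2.62318

v_new=2.318, w_new=-2.62318


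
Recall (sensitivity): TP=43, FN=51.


Recall = TP/(TP+FN)
= 43/(43+51)
= 43/94 = 45.74%

45.74%


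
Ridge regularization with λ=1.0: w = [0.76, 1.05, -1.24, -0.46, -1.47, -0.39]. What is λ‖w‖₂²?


‖w‖₂² = (0.76)² + (1.05)² + (-1.24)² + (-0.46)² + (-1.47)² + (-0.39)²
     = 0.5776 + 1.1025 + 1.5376 + 0.2116 + 2.1609 + 0.1521
     = 5.7423
λ·‖w‖₂² = 1.0·5.7423 = 5.7423

5.7423


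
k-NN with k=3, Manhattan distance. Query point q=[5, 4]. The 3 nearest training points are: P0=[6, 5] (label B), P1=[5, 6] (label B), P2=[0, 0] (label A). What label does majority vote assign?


d(q,P0) = 2  (label B)
d(q,P1) = 2  (label B)
d(q,P2) = 9  (label A)
Votes: A=1, B=2
Majority → B

B


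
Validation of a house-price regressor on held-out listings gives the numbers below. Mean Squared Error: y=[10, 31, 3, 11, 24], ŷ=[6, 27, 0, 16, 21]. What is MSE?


Squared errors: (10-6)²=16, (31-27)²=16, (3-0)²=9, (11-16)²=25, (24-21)²=9
Sum = 75
MSE = 75/5 = 15

15


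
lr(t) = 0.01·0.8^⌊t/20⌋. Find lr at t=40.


n_drops = ⌊40/20⌋ = 2
lr = 0.01·0.8^2 = 0.01·0.64 = 0.0064

0.0064


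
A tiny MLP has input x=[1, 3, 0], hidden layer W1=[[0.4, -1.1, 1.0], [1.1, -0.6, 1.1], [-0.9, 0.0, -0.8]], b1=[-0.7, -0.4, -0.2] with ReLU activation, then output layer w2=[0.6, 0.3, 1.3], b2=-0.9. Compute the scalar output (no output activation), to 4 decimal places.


z1[0] = (0.4)·(1) + (-1.1)·(3) + (1.0)·(0) - 0.7 = -3.6
z1[1] = (1.1)·(1) + (-0.6)·(3) + (1.1)·(0) - 0.4 = -1.1
z1[2] = (-0.9)·(1) + (0.0)·(3) + (-0.8)·(0) - 0.2 = -1.1
h = ReLU(z1) = [0.0, 0.0, 0.0]
output = (0.6)·(0.0) + (0.3)·(0.0) + (1.3)·(0.0) - 0.9 = -0.9

-0.9


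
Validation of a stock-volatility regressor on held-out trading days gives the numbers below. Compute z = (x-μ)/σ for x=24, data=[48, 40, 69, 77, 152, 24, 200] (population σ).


μ = 87.1429, σ = 59.9009
z = (24 - 87.1429)/59.9009 = -1.0541

-1.0541


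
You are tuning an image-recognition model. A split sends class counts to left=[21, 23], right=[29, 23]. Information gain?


Parent = [50, 46], H_parent = 0.9987
H_left = 0.9985 (n=44), H_right = 0.9904 (n=52)
H_children = (44/96)·0.9985 + (52/96)·0.9904 = 0.9941
IG = 0.9987 - 0.9941 = 0.0046

0.0046


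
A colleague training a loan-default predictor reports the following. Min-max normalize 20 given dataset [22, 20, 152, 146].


min=20, max=152
(20-20)/(152-20) = 0/132 = 0.0

0.0


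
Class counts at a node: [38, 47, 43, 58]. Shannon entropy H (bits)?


Probabilities: [38/186, 47/186, 43/186, 58/186] ≈ [0.2043, 0.2527, 0.2312, 0.3118]
H = -((38/186)·log₂(38/186) + (47/186)·log₂(47/186) + (43/186)·log₂(43/186) + (58/186)·log₂(58/186))
  = 1.9823 bits

1.9823 bits


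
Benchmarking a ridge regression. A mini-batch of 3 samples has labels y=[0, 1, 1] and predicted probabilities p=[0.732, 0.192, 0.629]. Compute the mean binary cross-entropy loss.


L[0] = -ln(1-0.732) = -ln(0.268) = 1.3168
L[1] = -ln(0.192) = 1.6503
L[2] = -ln(0.629) = 0.4636
mean = (1.3168 + 1.6503 + 0.4636)/3 = 1.1436

1.1436


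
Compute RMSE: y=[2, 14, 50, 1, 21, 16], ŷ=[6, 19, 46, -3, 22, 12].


MSE = 90/6 = 15
RMSE = √(90/6) = 3.873

3.873


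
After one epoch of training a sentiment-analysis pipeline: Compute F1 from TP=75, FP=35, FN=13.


Precision = 75/110 = 0.6818
Recall = 75/88 = 0.8523
F1 = 2·P·R/(P+R) = 2·TP/(2·TP+FP+FN) = 150/(150+35+13) = 150/198 = 0.7576

0.7576


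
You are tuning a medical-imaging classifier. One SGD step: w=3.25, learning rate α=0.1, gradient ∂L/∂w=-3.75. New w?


w_new = w - α·∇
= 3.25 - 0.1·-3.75
= 3.25 + 0.375
= 3.625

3.625


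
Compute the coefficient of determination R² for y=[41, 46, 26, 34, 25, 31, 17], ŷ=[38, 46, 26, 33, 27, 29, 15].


ȳ = 31.4286
SS_res = Σ(y-ŷ)² = 22
SS_tot = Σ(y-ȳ)² = 589.71
R² = 1 - SS_res/SS_tot = 1 - 0.0373 = 0.9627

0.9627


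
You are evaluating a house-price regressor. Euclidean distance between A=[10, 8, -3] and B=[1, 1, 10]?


d = √((10-1)² + (8-1)² + (-3-10)²)
  = √(81 + 49 + 169)
  = √299 = 17.2916

17.2916


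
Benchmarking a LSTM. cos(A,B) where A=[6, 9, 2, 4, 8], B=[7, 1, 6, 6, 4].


A·B = 6·7 + 9·1 + 2·6 + 4·6 + 8·4 = 119
‖A‖ = √201 = 14.1774, ‖B‖ = √138 = 11.7473
cos = 119/(√201·√138) = 119/√27738 = 0.7145

0.7145


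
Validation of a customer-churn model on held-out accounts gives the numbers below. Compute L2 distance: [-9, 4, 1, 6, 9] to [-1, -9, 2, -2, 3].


d = √((-9+ 1)² + (4+ 9)² + (1-2)² + (6+ 2)² + (9-3)²)
  = √(64 + 169 + 1 + 64 + 36)
  = √334 = 18.2757

18.2757


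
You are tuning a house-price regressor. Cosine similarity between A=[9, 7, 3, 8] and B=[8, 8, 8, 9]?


A·B = 9·8 + 7·8 + 3·8 + 8·9 = 224
‖A‖ = √203 = 14.2478, ‖B‖ = √273 = 16.5227
cos = 224/(√203·√273) = 224/√55419 = 0.9515

0.9515


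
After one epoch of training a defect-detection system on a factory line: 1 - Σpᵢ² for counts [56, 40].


Probabilities: [56/96, 40/96] ≈ [0.5833, 0.4167]
Σpᵢ² = (3136 + 1600)/96² = 4736/9216
Gini = 1 - Σpᵢ² = 1 - 4736/9216 = 0.4861

0.4861


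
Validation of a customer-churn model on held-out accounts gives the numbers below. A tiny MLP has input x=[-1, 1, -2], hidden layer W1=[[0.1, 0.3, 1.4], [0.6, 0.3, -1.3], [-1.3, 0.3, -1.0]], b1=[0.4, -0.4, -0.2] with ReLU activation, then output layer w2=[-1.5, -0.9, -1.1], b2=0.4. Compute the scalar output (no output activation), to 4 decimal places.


z1[0] = (0.1)·(-1) + (0.3)·(1) + (1.4)·(-2) + 0.4 = -2.2
z1[1] = (0.6)·(-1) + (0.3)·(1) + (-1.3)·(-2) - 0.4 = 1.9
z1[2] = (-1.3)·(-1) + (0.3)·(1) + (-1.0)·(-2) - 0.2 = 3.4
h = ReLU(z1) = [0.0, 1.9, 3.4]
output = (-1.5)·(0.0) + (-0.9)·(1.9) + (-1.1)·(3.4) + 0.4 = -5.05

-5.05


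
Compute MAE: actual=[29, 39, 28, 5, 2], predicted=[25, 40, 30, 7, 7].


Absolute errors: |29-25|=4, |39-40|=1, |28-30|=2, |5-7|=2, |2-7|=5
Sum = 14
MAE = 14/5 = 14/5

14/5


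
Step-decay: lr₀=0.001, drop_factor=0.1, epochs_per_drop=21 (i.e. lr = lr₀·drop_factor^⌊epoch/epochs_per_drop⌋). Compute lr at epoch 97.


n_drops = ⌊97/21⌋ = 4
lr = 0.001·0.1^4 = 0.001·0.0001 = 0.0000001

0.0000001


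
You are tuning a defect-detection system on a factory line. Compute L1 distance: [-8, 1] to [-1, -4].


d = |-8+ 1| + |1+ 4|
  = 7 + 5
  = 12

12


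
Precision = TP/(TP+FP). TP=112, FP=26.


Precision = TP/(TP+FP)
= 112/(112+26)
= 112/138 = 81.16%

81.16%


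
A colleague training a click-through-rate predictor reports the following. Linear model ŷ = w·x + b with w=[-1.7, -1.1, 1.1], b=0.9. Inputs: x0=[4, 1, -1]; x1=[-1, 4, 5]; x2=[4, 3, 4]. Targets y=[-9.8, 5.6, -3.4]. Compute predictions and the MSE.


ŷ0 = (-1.7)·(4) + (-1.1)·(1) + (1.1)·(-1) + 0.9 = -8.1
ŷ1 = (-1.7)·(-1) + (-1.1)·(4) + (1.1)·(5) + 0.9 = 3.7
ŷ2 = (-1.7)·(4) + (-1.1)·(3) + (1.1)·(4) + 0.9 = -4.8
errors² = [2.89, 3.61, 1.96]
MSE = 8.4600/3 = 2.82

2.82


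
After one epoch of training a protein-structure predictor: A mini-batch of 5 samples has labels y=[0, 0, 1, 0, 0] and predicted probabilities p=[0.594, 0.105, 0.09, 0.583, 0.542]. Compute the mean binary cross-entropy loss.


L[0] = -ln(1-0.594) = -ln(0.406) = 0.9014
L[1] = -ln(1-0.105) = -ln(0.895) = 0.1109
L[2] = -ln(0.09) = 2.4079
L[3] = -ln(1-0.583) = -ln(0.417) = 0.8747
L[4] = -ln(1-0.542) = -ln(0.458) = 0.7809
mean = (0.9014 + 0.1109 + 2.4079 + 0.8747 + 0.7809)/5 = 1.0152

1.0152


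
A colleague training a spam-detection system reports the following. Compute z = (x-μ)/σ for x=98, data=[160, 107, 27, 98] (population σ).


μ = 98, σ = 47.3445
z = (98 - 98)/47.3445 = 0.0

0.0


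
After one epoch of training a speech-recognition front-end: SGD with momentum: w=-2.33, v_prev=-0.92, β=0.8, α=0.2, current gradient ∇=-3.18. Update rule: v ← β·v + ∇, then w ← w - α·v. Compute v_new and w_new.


v_new = 0.8·-0.92 - 3.18 = -0.736 - 3.18 = -3.916
w_new = -2.33 - 0.2·-3.916 = -2.33 + 0.7832 = -1.5468

v_new=-3.916, w_new=-1.5468


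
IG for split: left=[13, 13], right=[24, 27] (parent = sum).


Parent = [37, 40], H_parent = 0.9989
H_left = 1 (n=26), H_right = 0.9975 (n=51)
H_children = (26/77)·1 + (51/77)·0.9975 = 0.9983
IG = 0.9989 - 0.9983 = 0.0006

0.0006


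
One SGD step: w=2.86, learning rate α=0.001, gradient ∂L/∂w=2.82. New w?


w_new = w - α·∇
= 2.86 - 0.001·2.82
= 2.86 - 0.00282
= 2.85718

2.85718


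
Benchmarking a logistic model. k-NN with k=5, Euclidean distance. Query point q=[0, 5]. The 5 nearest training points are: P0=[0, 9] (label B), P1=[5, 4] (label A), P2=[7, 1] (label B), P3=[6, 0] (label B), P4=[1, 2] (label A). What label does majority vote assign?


d(q,P0) = 4.0  (label B)
d(q,P1) = 5.099  (label A)
d(q,P2) = 8.0623  (label B)
d(q,P3) = 7.8102  (label B)
d(q,P4) = 3.1623  (label A)
Votes: A=2, B=3
Majority → B

B


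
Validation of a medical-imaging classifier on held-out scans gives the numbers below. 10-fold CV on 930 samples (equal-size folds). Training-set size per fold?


Fold size = 930/10 = 93
Training per fold = 930 - 93 = 837

837


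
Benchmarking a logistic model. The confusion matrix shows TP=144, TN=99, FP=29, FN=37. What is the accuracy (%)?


Accuracy = (TP+TN)/(TP+TN+FP+FN)
= (144+99)/(309)
= 243/309 = 78.64%

78.64%


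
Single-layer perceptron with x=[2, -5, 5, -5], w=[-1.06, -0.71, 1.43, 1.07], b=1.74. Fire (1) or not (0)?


z = (2)·(-1.06) + (-5)·(-0.71) + (5)·(1.43) + (-5)·(1.07) + 1.74
  = 4.97
step(z) = 1 (z≥0)

1


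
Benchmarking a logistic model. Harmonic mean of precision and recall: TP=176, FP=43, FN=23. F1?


Precision = 176/219 = 0.8037
Recall = 176/199 = 0.8844
F1 = 2·P·R/(P+R) = 2·TP/(2·TP+FP+FN) = 352/(352+43+23) = 352/418 = 0.8421

0.8421


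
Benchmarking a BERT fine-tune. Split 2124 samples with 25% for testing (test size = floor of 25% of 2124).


Test = ⌊2124·25/100⌋ = 531
Train = 2124 - 531 = 1593

Train: 1593, Test: 531


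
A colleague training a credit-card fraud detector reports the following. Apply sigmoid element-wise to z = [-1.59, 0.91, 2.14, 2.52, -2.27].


σ(-1.59) = 1/(1+e^1.59) = 0.1694
σ(0.91) = 1/(1+e^-0.91) = 0.713
σ(2.14) = 1/(1+e^-2.14) = 0.8947
σ(2.52) = 1/(1+e^-2.52) = 0.9255
σ(-2.27) = 1/(1+e^2.27) = 0.0936
result = [0.1694, 0.713, 0.8947, 0.9255, 0.0936]

[0.1694, 0.713, 0.8947, 0.9255, 0.0936]


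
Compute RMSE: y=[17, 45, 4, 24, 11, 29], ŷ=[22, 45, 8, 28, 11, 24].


MSE = 82/6 = 13.6667
RMSE = √(82/6) = 3.6968

3.6968


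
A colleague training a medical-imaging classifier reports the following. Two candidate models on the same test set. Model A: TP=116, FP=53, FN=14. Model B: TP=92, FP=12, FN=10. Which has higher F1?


Model A: P=116/169=0.6864, R=116/130=0.8923, F1=2PR/(P+R)=2TP/(2TP+FP+FN)=232/299=0.7759
Model B: P=92/104=0.8846, R=92/102=0.902, F1=2PR/(P+R)=2TP/(2TP+FP+FN)=184/206=0.8932
0.7759 < 0.8932 → Model B

Model B


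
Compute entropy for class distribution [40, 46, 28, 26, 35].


Probabilities: [40/175, 46/175, 28/175, 26/175, 35/175] ≈ [0.2286, 0.2629, 0.16, 0.1486, 0.2]
H = -((40/175)·log₂(40/175) + (46/175)·log₂(46/175) + (28/175)·log₂(28/175) + (26/175)·log₂(26/175) + (35/175)·log₂(35/175))
  = 2.2895 bits

2.2895 bits


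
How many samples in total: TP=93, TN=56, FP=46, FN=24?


Total = TP + TN + FP + FN
= 93 + 56 + 46 + 24
= 219
(Predicted positive: 139, predicted negative: 80)

219


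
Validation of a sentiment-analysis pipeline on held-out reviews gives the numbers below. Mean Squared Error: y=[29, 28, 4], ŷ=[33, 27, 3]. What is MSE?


Squared errors: (29-33)²=16, (28-27)²=1, (4-3)²=1
Sum = 18
MSE = 18/3 = 6

6


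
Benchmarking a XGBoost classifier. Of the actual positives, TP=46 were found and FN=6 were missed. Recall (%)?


Recall = TP/(TP+FN)
= 46/(46+6)
= 46/52 = 88.46%

88.46%


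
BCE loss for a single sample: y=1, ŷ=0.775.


BCE = -[y·ln(p) + (1-y)·ln(1-p)]
= -1·ln(0.775) - 0
= -ln(0.775) = 0.2549

0.2549


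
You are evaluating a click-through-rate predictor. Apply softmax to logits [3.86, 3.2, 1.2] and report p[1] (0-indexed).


Exponentials: e^3.86=47.4654, e^3.2=24.5325, e^1.2=3.3201
Sum = 75.318
Softmax = [0.6302, 0.3257, 0.0441]
p[1] = 24.5325/75.318 = 0.3257

0.3257


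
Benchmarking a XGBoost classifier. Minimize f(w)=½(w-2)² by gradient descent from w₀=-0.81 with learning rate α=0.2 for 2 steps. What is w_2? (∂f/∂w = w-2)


step 1: grad = -0.81-2 = -2.81; w = -0.81 - 0.2·(-2.81) = -0.248
step 2: grad = -0.248-2 = -2.248; w = -0.248 - 0.2·(-2.248) = 0.2016

0.2016


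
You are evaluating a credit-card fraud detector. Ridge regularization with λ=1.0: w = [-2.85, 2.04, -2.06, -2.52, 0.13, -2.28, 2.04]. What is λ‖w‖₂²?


‖w‖₂² = (-2.85)² + (2.04)² + (-2.06)² + (-2.52)² + (0.13)² + (-2.28)² + (2.04)²
     = 8.1225 + 4.1616 + 4.2436 + 6.3504 + 0.0169 + 5.1984 + 4.1616
     = 32.255
λ·‖w‖₂² = 1.0·32.255 = 32.255

32.255


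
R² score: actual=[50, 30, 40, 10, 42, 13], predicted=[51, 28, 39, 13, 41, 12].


ȳ = 30.8333
SS_res = Σ(y-ŷ)² = 17
SS_tot = Σ(y-ȳ)² = 1328.83
R² = 1 - SS_res/SS_tot = 1 - 0.0128 = 0.9872

0.9872


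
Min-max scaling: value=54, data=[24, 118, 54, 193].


min=24, max=193
(54-24)/(193-24) = 30/169 = 0.1775

0.1775


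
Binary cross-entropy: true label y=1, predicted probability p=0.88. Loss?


BCE = -[y·ln(p) + (1-y)·ln(1-p)]
= -1·ln(0.88) - 0
= -ln(0.88) = 0.1278

0.1278


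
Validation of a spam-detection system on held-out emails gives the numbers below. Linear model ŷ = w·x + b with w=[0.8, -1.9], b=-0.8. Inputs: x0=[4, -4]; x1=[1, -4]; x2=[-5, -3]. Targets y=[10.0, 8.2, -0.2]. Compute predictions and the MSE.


ŷ0 = (0.8)·(4) + (-1.9)·(-4) - 0.8 = 10.0
ŷ1 = (0.8)·(1) + (-1.9)·(-4) - 0.8 = 7.6
ŷ2 = (0.8)·(-5) + (-1.9)·(-3) - 0.8 = 0.9
errors² = [0.0, 0.36, 1.21]
MSE = 1.5700/3 = 0.5233

0.5233


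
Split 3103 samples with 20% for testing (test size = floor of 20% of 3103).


Test = ⌊3103·20/100⌋ = 620
Train = 3103 - 620 = 2483

Train: 2483, Test: 620


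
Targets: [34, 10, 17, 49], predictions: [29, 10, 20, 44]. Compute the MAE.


Absolute errors: |34-29|=5, |10-10|=0, |17-20|=3, |49-44|=5
Sum = 13
MAE = 13/4 = 13/4

13/4


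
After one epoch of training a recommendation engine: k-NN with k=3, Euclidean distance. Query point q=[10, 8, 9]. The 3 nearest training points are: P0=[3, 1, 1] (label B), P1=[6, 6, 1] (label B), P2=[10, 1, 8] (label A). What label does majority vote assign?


d(q,P0) = 12.7279  (label B)
d(q,P1) = 9.1652  (label B)
d(q,P2) = 7.0711  (label A)
Votes: A=1, B=2
Majority → B

B
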